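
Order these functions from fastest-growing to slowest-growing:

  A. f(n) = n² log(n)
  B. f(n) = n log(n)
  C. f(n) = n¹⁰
C > A > B

Comparing growth rates:
C = n¹⁰ is O(n¹⁰)
A = n² log(n) is O(n² log n)
B = n log(n) is O(n log n)

Therefore, the order from fastest to slowest is: C > A > B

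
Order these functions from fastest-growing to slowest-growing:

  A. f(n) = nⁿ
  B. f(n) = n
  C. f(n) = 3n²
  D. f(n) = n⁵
A > D > C > B

Comparing growth rates:
A = nⁿ is O(nⁿ)
D = n⁵ is O(n⁵)
C = 3n² is O(n²)
B = n is O(n)

Therefore, the order from fastest to slowest is: A > D > C > B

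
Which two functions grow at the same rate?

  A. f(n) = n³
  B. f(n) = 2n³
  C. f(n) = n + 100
A and B

Examining each function:
  A. n³ is O(n³)
  B. 2n³ is O(n³)
  C. n + 100 is O(n)

Functions A and B both have the same complexity class.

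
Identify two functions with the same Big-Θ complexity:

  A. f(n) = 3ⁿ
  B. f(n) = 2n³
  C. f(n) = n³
B and C

Examining each function:
  A. 3ⁿ is O(3ⁿ)
  B. 2n³ is O(n³)
  C. n³ is O(n³)

Functions B and C both have the same complexity class.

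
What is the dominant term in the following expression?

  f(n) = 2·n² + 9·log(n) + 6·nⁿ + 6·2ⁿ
6·nⁿ

Looking at each term:
  - 2·n² is O(n²)
  - 9·log(n) is O(log n)
  - 6·nⁿ is O(nⁿ)
  - 6·2ⁿ is O(2ⁿ)

The term 6·nⁿ (O(nⁿ)) grows fastest and dominates all others.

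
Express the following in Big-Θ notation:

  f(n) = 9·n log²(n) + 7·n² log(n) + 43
Θ(n² log n)

Order the terms by growth rate: 43 ≺ 9·n log²(n) ≺ 7·n² log(n).
The fastest-growing term 7·n² log(n) dominates as n → ∞; dropping its constant factor gives Θ(n² log n).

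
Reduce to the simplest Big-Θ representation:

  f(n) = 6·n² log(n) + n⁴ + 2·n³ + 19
Θ(n⁴)

Order the terms by growth rate: 19 ≺ 6·n² log(n) ≺ 2·n³ ≺ n⁴.
The fastest-growing term n⁴ dominates as n → ∞; dropping its constant factor gives Θ(n⁴).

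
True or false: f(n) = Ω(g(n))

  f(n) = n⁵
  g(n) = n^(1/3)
True

f(n) = n⁵ is O(n⁵), and g(n) = n^(1/3) is O(n^(1/3)).
Since O(n⁵) grows at least as fast as O(n^(1/3)), f(n) = Ω(g(n)) is true.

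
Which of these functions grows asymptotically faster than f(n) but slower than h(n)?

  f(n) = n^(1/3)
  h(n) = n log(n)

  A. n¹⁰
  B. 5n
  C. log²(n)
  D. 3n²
B

We need g(n) with n^(1/3) = o(g(n)) and g(n) = o(n log(n)), i.e. O(n^(1/3)) ≺ g ≺ O(n log n).
Check each option:
  A. n¹⁰ — O(n¹⁰) does not grow strictly slower than h(n)
  B. 5n — O(n) is strictly between O(n^(1/3)) and O(n log n) ✓
  C. log²(n) — O(log² n) does not grow strictly faster than f(n)
  D. 3n² — O(n²) does not grow strictly slower than h(n)

Only option B (5n) lies strictly between.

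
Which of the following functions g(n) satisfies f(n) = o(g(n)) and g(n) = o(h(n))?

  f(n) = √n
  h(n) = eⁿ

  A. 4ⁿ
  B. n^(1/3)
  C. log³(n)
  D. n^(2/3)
D

We need g(n) with √n = o(g(n)) and g(n) = o(eⁿ), i.e. O(√n) ≺ g ≺ O(eⁿ).
Check each option:
  A. 4ⁿ — O(4ⁿ) does not grow strictly slower than h(n)
  B. n^(1/3) — O(n^(1/3)) does not grow strictly faster than f(n)
  C. log³(n) — O(log³ n) does not grow strictly faster than f(n)
  D. n^(2/3) — O(n^(2/3)) is strictly between O(√n) and O(eⁿ) ✓

Only option D (n^(2/3)) lies strictly between.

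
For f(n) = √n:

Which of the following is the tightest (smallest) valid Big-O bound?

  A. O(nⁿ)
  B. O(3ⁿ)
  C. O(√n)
C

f(n) = √n is O(√n).
All listed options are valid Big-O bounds (upper bounds),
but O(√n) is the tightest (smallest valid bound).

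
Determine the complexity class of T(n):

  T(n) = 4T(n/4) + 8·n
Θ(n log n)

Master Theorem: a = 4, b = 4, f(n) = 8·n.
Compute the critical exponent d = log₄(4) = 1.
Compare f(n) = Θ(n) against n^d:
  k = 1 = d, so f(n) = Θ(n^d) — Case 2.
  Work is balanced across levels: T(n) = Θ(n^d log n) = Θ(n log n).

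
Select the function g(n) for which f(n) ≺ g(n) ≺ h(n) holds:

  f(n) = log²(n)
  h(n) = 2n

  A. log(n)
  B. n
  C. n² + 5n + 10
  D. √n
D

We need g(n) with log²(n) = o(g(n)) and g(n) = o(2n), i.e. O(log² n) ≺ g ≺ O(n).
Check each option:
  A. log(n) — O(log n) does not grow strictly faster than f(n)
  B. n — O(n) does not grow strictly slower than h(n)
  C. n² + 5n + 10 — O(n²) does not grow strictly slower than h(n)
  D. √n — O(√n) is strictly between O(log² n) and O(n) ✓

Only option D (√n) lies strictly between.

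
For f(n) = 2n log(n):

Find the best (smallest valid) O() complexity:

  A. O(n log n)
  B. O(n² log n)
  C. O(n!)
A

f(n) = 2n log(n) is O(n log n).
All listed options are valid Big-O bounds (upper bounds),
but O(n log n) is the tightest (smallest valid bound).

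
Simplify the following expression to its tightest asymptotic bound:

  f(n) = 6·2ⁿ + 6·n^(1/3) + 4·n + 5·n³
Θ(2ⁿ)

Order the terms by growth rate: 6·n^(1/3) ≺ 4·n ≺ 5·n³ ≺ 6·2ⁿ.
The fastest-growing term 6·2ⁿ dominates as n → ∞; dropping its constant factor gives Θ(2ⁿ).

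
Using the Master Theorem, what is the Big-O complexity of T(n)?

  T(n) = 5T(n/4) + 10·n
Θ(n^log₄(5))

Master Theorem: a = 5, b = 4, f(n) = 10·n.
Compute the critical exponent d = log₄(5) = 1.161.
Compare f(n) = Θ(n) against n^d:
  k = 1 < d = 1.161, so f(n) = O(n^(d-ε)) — Case 1.
  The recursion cost dominates: T(n) = Θ(n^d) = Θ(n^log₄(5)).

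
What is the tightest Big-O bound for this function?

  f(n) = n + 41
O(n)

The dominant term in n + 41 is n, which is Θ(n).
Lower-order terms (41) are asymptotically negligible.
Constants are absorbed, so the tightest bound is O(n).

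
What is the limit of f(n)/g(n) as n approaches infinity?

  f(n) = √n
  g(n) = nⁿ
0

Since √n (O(√n)) grows slower than nⁿ (O(nⁿ)),
the ratio f(n)/g(n) → 0 as n → ∞.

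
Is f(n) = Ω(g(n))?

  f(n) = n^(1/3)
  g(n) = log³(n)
True

f(n) = n^(1/3) is O(n^(1/3)), and g(n) = log³(n) is O(log³ n).
Since O(n^(1/3)) grows at least as fast as O(log³ n), f(n) = Ω(g(n)) is true.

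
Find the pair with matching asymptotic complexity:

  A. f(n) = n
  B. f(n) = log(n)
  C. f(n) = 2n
A and C

Examining each function:
  A. n is O(n)
  B. log(n) is O(log n)
  C. 2n is O(n)

Functions A and C both have the same complexity class.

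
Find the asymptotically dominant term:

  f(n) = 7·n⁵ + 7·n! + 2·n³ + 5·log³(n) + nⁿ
nⁿ

Looking at each term:
  - 7·n⁵ is O(n⁵)
  - 7·n! is O(n!)
  - 2·n³ is O(n³)
  - 5·log³(n) is O(log³ n)
  - nⁿ is O(nⁿ)

The term nⁿ (O(nⁿ)) grows fastest and dominates all others.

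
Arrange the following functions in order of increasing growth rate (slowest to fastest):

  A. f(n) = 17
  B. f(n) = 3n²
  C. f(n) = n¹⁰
A < B < C

Comparing growth rates:
A = 17 is O(1)
B = 3n² is O(n²)
C = n¹⁰ is O(n¹⁰)

Therefore, the order from slowest to fastest is: A < B < C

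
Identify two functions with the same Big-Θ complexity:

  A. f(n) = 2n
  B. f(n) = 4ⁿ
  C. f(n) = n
A and C

Examining each function:
  A. 2n is O(n)
  B. 4ⁿ is O(4ⁿ)
  C. n is O(n)

Functions A and C both have the same complexity class.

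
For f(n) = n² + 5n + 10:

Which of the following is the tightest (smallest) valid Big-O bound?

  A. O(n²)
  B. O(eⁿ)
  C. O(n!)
A

f(n) = n² + 5n + 10 is O(n²).
All listed options are valid Big-O bounds (upper bounds),
but O(n²) is the tightest (smallest valid bound).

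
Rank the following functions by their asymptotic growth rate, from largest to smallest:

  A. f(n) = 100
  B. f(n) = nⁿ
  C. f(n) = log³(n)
B > C > A

Comparing growth rates:
B = nⁿ is O(nⁿ)
C = log³(n) is O(log³ n)
A = 100 is O(1)

Therefore, the order from fastest to slowest is: B > C > A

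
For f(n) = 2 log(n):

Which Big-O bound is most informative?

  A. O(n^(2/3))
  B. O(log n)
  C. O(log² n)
B

f(n) = 2 log(n) is O(log n).
All listed options are valid Big-O bounds (upper bounds),
but O(log n) is the tightest (smallest valid bound).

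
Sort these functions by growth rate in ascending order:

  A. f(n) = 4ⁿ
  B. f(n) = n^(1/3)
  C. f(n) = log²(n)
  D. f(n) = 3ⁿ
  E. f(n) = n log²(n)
C < B < E < D < A

Comparing growth rates:
C = log²(n) is O(log² n)
B = n^(1/3) is O(n^(1/3))
E = n log²(n) is O(n log² n)
D = 3ⁿ is O(3ⁿ)
A = 4ⁿ is O(4ⁿ)

Therefore, the order from slowest to fastest is: C < B < E < D < A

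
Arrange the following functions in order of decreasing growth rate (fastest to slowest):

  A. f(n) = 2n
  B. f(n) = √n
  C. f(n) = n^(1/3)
A > B > C

Comparing growth rates:
A = 2n is O(n)
B = √n is O(√n)
C = n^(1/3) is O(n^(1/3))

Therefore, the order from fastest to slowest is: A > B > C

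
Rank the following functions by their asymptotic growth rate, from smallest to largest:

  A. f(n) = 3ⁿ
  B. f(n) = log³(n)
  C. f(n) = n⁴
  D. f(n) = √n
B < D < C < A

Comparing growth rates:
B = log³(n) is O(log³ n)
D = √n is O(√n)
C = n⁴ is O(n⁴)
A = 3ⁿ is O(3ⁿ)

Therefore, the order from slowest to fastest is: B < D < C < A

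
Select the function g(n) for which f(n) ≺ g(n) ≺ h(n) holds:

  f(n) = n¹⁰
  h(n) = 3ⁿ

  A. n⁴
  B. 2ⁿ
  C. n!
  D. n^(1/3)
B

We need g(n) with n¹⁰ = o(g(n)) and g(n) = o(3ⁿ), i.e. O(n¹⁰) ≺ g ≺ O(3ⁿ).
Check each option:
  A. n⁴ — O(n⁴) does not grow strictly faster than f(n)
  B. 2ⁿ — O(2ⁿ) is strictly between O(n¹⁰) and O(3ⁿ) ✓
  C. n! — O(n!) does not grow strictly slower than h(n)
  D. n^(1/3) — O(n^(1/3)) does not grow strictly faster than f(n)

Only option B (2ⁿ) lies strictly between.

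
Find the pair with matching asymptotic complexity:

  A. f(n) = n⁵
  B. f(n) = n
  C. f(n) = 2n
B and C

Examining each function:
  A. n⁵ is O(n⁵)
  B. n is O(n)
  C. 2n is O(n)

Functions B and C both have the same complexity class.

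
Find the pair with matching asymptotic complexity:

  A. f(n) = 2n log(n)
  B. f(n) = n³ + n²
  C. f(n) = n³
B and C

Examining each function:
  A. 2n log(n) is O(n log n)
  B. n³ + n² is O(n³)
  C. n³ is O(n³)

Functions B and C both have the same complexity class.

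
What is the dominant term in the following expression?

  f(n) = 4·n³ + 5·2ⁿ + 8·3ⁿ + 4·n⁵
8·3ⁿ

Looking at each term:
  - 4·n³ is O(n³)
  - 5·2ⁿ is O(2ⁿ)
  - 8·3ⁿ is O(3ⁿ)
  - 4·n⁵ is O(n⁵)

The term 8·3ⁿ (O(3ⁿ)) grows fastest and dominates all others.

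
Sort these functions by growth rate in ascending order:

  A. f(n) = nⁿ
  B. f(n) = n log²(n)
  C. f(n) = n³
B < C < A

Comparing growth rates:
B = n log²(n) is O(n log² n)
C = n³ is O(n³)
A = nⁿ is O(nⁿ)

Therefore, the order from slowest to fastest is: B < C < A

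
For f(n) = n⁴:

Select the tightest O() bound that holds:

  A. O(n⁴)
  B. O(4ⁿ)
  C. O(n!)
A

f(n) = n⁴ is O(n⁴).
All listed options are valid Big-O bounds (upper bounds),
but O(n⁴) is the tightest (smallest valid bound).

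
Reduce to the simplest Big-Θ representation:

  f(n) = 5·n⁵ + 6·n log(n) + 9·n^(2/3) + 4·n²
Θ(n⁵)

Order the terms by growth rate: 9·n^(2/3) ≺ 6·n log(n) ≺ 4·n² ≺ 5·n⁵.
The fastest-growing term 5·n⁵ dominates as n → ∞; dropping its constant factor gives Θ(n⁵).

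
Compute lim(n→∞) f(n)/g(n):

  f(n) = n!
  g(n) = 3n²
∞

Since n! (O(n!)) grows faster than 3n² (O(n²)),
the ratio f(n)/g(n) → ∞ as n → ∞.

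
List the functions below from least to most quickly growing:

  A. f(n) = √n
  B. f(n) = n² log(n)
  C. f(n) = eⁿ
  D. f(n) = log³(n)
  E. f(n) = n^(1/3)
D < E < A < B < C

Comparing growth rates:
D = log³(n) is O(log³ n)
E = n^(1/3) is O(n^(1/3))
A = √n is O(√n)
B = n² log(n) is O(n² log n)
C = eⁿ is O(eⁿ)

Therefore, the order from slowest to fastest is: D < E < A < B < C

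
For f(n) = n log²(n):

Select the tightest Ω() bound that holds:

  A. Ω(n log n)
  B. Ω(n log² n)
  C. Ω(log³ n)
B

f(n) = n log²(n) is Ω(n log² n).
All listed options are valid Big-Ω bounds (lower bounds),
but Ω(n log² n) is the tightest (largest valid bound).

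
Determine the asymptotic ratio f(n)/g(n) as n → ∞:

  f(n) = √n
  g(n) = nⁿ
0

Since √n (O(√n)) grows slower than nⁿ (O(nⁿ)),
the ratio f(n)/g(n) → 0 as n → ∞.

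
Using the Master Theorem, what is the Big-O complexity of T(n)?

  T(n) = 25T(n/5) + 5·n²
Θ(n² log n)

Master Theorem: a = 25, b = 5, f(n) = 5·n².
Compute the critical exponent d = log₅(25) = 2.
Compare f(n) = Θ(n²) against n^d:
  k = 2 = d, so f(n) = Θ(n^d) — Case 2.
  Work is balanced across levels: T(n) = Θ(n^d log n) = Θ(n² log n).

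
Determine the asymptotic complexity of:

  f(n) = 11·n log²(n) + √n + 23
O(n log² n)

The dominant term in 11·n log²(n) + √n + 23 is 11·n log²(n), which is Θ(n log² n).
Lower-order terms (√n, 23) are asymptotically negligible.
Constants are absorbed, so the tightest bound is O(n log² n).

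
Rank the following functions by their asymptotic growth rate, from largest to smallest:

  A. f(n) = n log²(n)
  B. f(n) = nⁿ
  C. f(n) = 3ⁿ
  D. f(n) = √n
B > C > A > D

Comparing growth rates:
B = nⁿ is O(nⁿ)
C = 3ⁿ is O(3ⁿ)
A = n log²(n) is O(n log² n)
D = √n is O(√n)

Therefore, the order from fastest to slowest is: B > C > A > D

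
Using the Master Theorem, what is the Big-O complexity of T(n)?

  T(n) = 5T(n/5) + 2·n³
Θ(n³)

Master Theorem: a = 5, b = 5, f(n) = 2·n³.
Compute the critical exponent d = log₅(5) = 1.
Compare f(n) = Θ(n³) against n^d:
  k = 3 > d = 1, so f(n) = Ω(n^(d+ε)) — Case 3.
  Regularity: a·(n/b)^3/n^3 = a/b^3 = 5/125 < 1 ✓.
  The top-level work dominates: T(n) = Θ(f(n)) = Θ(n³).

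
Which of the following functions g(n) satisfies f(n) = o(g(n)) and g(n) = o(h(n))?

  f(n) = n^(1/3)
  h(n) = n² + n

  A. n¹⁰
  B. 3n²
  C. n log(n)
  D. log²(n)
C

We need g(n) with n^(1/3) = o(g(n)) and g(n) = o(n² + n), i.e. O(n^(1/3)) ≺ g ≺ O(n²).
Check each option:
  A. n¹⁰ — O(n¹⁰) does not grow strictly slower than h(n)
  B. 3n² — O(n²) does not grow strictly slower than h(n)
  C. n log(n) — O(n log n) is strictly between O(n^(1/3)) and O(n²) ✓
  D. log²(n) — O(log² n) does not grow strictly faster than f(n)

Only option C (n log(n)) lies strictly between.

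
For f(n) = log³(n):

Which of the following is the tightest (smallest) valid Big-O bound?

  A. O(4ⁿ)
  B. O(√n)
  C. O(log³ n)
C

f(n) = log³(n) is O(log³ n).
All listed options are valid Big-O bounds (upper bounds),
but O(log³ n) is the tightest (smallest valid bound).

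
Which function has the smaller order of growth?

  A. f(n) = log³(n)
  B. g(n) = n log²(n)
A

f(n) = log³(n) is O(log³ n), while g(n) = n log²(n) is O(n log² n).
Since O(log³ n) grows slower than O(n log² n), f(n) is dominated.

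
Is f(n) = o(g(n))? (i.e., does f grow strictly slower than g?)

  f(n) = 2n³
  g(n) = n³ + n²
False

f(n) = 2n³ is O(n³), and g(n) = n³ + n² is O(n³).
Since they have the same growth rate, f(n) = o(g(n)) is false.
(f = o(g) requires f to grow strictly slower, not equal.)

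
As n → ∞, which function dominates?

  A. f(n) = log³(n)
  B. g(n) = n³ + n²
B

f(n) = log³(n) is O(log³ n), while g(n) = n³ + n² is O(n³).
Since O(n³) grows faster than O(log³ n), g(n) dominates.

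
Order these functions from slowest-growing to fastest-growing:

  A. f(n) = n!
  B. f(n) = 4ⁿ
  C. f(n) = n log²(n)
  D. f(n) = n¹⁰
C < D < B < A

Comparing growth rates:
C = n log²(n) is O(n log² n)
D = n¹⁰ is O(n¹⁰)
B = 4ⁿ is O(4ⁿ)
A = n! is O(n!)

Therefore, the order from slowest to fastest is: C < D < B < A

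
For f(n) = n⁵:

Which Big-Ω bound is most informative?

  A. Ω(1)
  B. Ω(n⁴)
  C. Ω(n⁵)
C

f(n) = n⁵ is Ω(n⁵).
All listed options are valid Big-Ω bounds (lower bounds),
but Ω(n⁵) is the tightest (largest valid bound).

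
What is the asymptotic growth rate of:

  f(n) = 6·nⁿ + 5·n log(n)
Θ(nⁿ)

Order the terms by growth rate: 5·n log(n) ≺ 6·nⁿ.
The fastest-growing term 6·nⁿ dominates as n → ∞; dropping its constant factor gives Θ(nⁿ).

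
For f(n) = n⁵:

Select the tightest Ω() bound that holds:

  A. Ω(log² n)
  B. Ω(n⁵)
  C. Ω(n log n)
B

f(n) = n⁵ is Ω(n⁵).
All listed options are valid Big-Ω bounds (lower bounds),
but Ω(n⁵) is the tightest (largest valid bound).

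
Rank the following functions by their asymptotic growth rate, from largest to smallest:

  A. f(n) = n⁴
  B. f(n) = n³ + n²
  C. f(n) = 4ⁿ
C > A > B

Comparing growth rates:
C = 4ⁿ is O(4ⁿ)
A = n⁴ is O(n⁴)
B = n³ + n² is O(n³)

Therefore, the order from fastest to slowest is: C > A > B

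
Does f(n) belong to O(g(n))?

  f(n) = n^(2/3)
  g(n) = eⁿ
True

f(n) = n^(2/3) is O(n^(2/3)), and g(n) = eⁿ is O(eⁿ).
Since O(n^(2/3)) ⊆ O(eⁿ) (f grows no faster than g), f(n) = O(g(n)) is true.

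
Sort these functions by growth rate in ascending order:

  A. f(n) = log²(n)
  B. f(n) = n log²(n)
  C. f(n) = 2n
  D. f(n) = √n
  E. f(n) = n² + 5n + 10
A < D < C < B < E

Comparing growth rates:
A = log²(n) is O(log² n)
D = √n is O(√n)
C = 2n is O(n)
B = n log²(n) is O(n log² n)
E = n² + 5n + 10 is O(n²)

Therefore, the order from slowest to fastest is: A < D < C < B < E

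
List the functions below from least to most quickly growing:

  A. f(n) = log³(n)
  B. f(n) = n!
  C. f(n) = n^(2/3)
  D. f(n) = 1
D < A < C < B

Comparing growth rates:
D = 1 is O(1)
A = log³(n) is O(log³ n)
C = n^(2/3) is O(n^(2/3))
B = n! is O(n!)

Therefore, the order from slowest to fastest is: D < A < C < B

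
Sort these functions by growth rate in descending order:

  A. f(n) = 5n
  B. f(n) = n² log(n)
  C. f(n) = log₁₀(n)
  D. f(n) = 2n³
D > B > A > C

Comparing growth rates:
D = 2n³ is O(n³)
B = n² log(n) is O(n² log n)
A = 5n is O(n)
C = log₁₀(n) is O(log n)

Therefore, the order from fastest to slowest is: D > B > A > C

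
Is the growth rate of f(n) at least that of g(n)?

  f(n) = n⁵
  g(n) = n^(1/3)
True

f(n) = n⁵ is O(n⁵), and g(n) = n^(1/3) is O(n^(1/3)).
Since O(n⁵) grows at least as fast as O(n^(1/3)), f(n) = Ω(g(n)) is true.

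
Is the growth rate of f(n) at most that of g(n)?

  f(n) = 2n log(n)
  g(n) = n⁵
True

f(n) = 2n log(n) is O(n log n), and g(n) = n⁵ is O(n⁵).
Since O(n log n) ⊆ O(n⁵) (f grows no faster than g), f(n) = O(g(n)) is true.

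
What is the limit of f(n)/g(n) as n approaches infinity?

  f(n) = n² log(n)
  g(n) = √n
∞

Since n² log(n) (O(n² log n)) grows faster than √n (O(√n)),
the ratio f(n)/g(n) → ∞ as n → ∞.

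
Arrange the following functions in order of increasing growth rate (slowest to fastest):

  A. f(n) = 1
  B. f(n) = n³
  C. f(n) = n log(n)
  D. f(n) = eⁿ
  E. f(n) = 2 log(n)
A < E < C < B < D

Comparing growth rates:
A = 1 is O(1)
E = 2 log(n) is O(log n)
C = n log(n) is O(n log n)
B = n³ is O(n³)
D = eⁿ is O(eⁿ)

Therefore, the order from slowest to fastest is: A < E < C < B < D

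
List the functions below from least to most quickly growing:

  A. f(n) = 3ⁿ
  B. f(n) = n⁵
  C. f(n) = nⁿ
B < A < C

Comparing growth rates:
B = n⁵ is O(n⁵)
A = 3ⁿ is O(3ⁿ)
C = nⁿ is O(nⁿ)

Therefore, the order from slowest to fastest is: B < A < C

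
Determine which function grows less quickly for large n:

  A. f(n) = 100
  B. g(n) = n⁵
A

f(n) = 100 is O(1), while g(n) = n⁵ is O(n⁵).
Since O(1) grows slower than O(n⁵), f(n) is dominated.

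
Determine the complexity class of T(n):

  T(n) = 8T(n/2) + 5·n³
Θ(n³ log n)

Master Theorem: a = 8, b = 2, f(n) = 5·n³.
Compute the critical exponent d = log₂(8) = 3.
Compare f(n) = Θ(n³) against n^d:
  k = 3 = d, so f(n) = Θ(n^d) — Case 2.
  Work is balanced across levels: T(n) = Θ(n^d log n) = Θ(n³ log n).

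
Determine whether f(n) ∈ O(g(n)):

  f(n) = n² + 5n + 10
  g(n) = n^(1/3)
False

f(n) = n² + 5n + 10 is O(n²), and g(n) = n^(1/3) is O(n^(1/3)).
Since O(n²) grows faster than O(n^(1/3)), f(n) = O(g(n)) is false.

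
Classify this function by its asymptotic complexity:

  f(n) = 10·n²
O(n²)

The dominant term in 10·n² is 10·n², which is Θ(n²).
Constants are absorbed, so the tightest bound is O(n²).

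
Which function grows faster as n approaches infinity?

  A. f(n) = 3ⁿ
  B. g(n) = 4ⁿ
B

f(n) = 3ⁿ is O(3ⁿ), while g(n) = 4ⁿ is O(4ⁿ).
Since O(4ⁿ) grows faster than O(3ⁿ), g(n) dominates.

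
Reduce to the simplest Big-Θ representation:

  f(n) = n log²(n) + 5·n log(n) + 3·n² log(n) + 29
Θ(n² log n)

Order the terms by growth rate: 29 ≺ 5·n log(n) ≺ n log²(n) ≺ 3·n² log(n).
The fastest-growing term 3·n² log(n) dominates as n → ∞; dropping its constant factor gives Θ(n² log n).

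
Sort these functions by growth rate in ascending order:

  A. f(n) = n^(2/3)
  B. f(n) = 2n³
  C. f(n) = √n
C < A < B

Comparing growth rates:
C = √n is O(√n)
A = n^(2/3) is O(n^(2/3))
B = 2n³ is O(n³)

Therefore, the order from slowest to fastest is: C < A < B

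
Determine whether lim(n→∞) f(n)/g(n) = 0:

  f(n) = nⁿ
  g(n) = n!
False

f(n) = nⁿ is O(nⁿ), and g(n) = n! is O(n!).
Since O(nⁿ) grows faster than or equal to O(n!), f(n) = o(g(n)) is false.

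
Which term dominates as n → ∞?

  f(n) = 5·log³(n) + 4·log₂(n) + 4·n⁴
4·n⁴

Looking at each term:
  - 5·log³(n) is O(log³ n)
  - 4·log₂(n) is O(log n)
  - 4·n⁴ is O(n⁴)

The term 4·n⁴ (O(n⁴)) grows fastest and dominates all others.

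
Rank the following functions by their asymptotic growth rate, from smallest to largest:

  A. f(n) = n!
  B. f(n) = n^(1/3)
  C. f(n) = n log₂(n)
B < C < A

Comparing growth rates:
B = n^(1/3) is O(n^(1/3))
C = n log₂(n) is O(n log n)
A = n! is O(n!)

Therefore, the order from slowest to fastest is: B < C < A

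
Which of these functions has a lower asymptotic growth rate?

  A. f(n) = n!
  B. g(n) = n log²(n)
B

f(n) = n! is O(n!), while g(n) = n log²(n) is O(n log² n).
Since O(n log² n) grows slower than O(n!), g(n) is dominated.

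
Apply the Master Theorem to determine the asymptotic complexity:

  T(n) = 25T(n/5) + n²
Θ(n² log n)

Master Theorem: a = 25, b = 5, f(n) = n².
Compute the critical exponent d = log₅(25) = 2.
Compare f(n) = Θ(n²) against n^d:
  k = 2 = d, so f(n) = Θ(n^d) — Case 2.
  Work is balanced across levels: T(n) = Θ(n^d log n) = Θ(n² log n).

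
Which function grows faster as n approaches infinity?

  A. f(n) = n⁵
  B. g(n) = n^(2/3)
A

f(n) = n⁵ is O(n⁵), while g(n) = n^(2/3) is O(n^(2/3)).
Since O(n⁵) grows faster than O(n^(2/3)), f(n) dominates.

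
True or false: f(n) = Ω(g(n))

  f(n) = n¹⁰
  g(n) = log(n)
True

f(n) = n¹⁰ is O(n¹⁰), and g(n) = log(n) is O(log n).
Since O(n¹⁰) grows at least as fast as O(log n), f(n) = Ω(g(n)) is true.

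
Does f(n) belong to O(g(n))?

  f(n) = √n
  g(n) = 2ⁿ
True

f(n) = √n is O(√n), and g(n) = 2ⁿ is O(2ⁿ).
Since O(√n) ⊆ O(2ⁿ) (f grows no faster than g), f(n) = O(g(n)) is true.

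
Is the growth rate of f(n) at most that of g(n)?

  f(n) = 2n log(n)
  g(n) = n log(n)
True

f(n) = 2n log(n) and g(n) = n log(n) are both O(n log n).
Big-O permits equal growth rates (f ≤ c·g for some c), so f(n) = O(g(n)) is true.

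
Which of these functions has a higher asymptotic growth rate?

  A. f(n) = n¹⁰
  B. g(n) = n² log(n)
A

f(n) = n¹⁰ is O(n¹⁰), while g(n) = n² log(n) is O(n² log n).
Since O(n¹⁰) grows faster than O(n² log n), f(n) dominates.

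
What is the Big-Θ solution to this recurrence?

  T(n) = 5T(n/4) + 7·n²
Θ(n²)

Master Theorem: a = 5, b = 4, f(n) = 7·n².
Compute the critical exponent d = log₄(5) = 1.161.
Compare f(n) = Θ(n²) against n^d:
  k = 2 > d = 1.161, so f(n) = Ω(n^(d+ε)) — Case 3.
  Regularity: a·(n/b)^2/n^2 = a/b^2 = 5/16 < 1 ✓.
  The top-level work dominates: T(n) = Θ(f(n)) = Θ(n²).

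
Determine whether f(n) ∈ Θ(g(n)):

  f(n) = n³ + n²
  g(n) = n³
True

f(n) = n³ + n² and g(n) = n³ are both O(n³).
Since they have the same asymptotic growth rate, f(n) = Θ(g(n)) is true.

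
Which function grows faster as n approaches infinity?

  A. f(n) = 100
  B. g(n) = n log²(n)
B

f(n) = 100 is O(1), while g(n) = n log²(n) is O(n log² n).
Since O(n log² n) grows faster than O(1), g(n) dominates.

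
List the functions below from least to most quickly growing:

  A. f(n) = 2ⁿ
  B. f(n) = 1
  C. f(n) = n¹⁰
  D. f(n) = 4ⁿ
B < C < A < D

Comparing growth rates:
B = 1 is O(1)
C = n¹⁰ is O(n¹⁰)
A = 2ⁿ is O(2ⁿ)
D = 4ⁿ is O(4ⁿ)

Therefore, the order from slowest to fastest is: B < C < A < D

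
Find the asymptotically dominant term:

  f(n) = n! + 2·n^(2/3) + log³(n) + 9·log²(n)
n!

Looking at each term:
  - n! is O(n!)
  - 2·n^(2/3) is O(n^(2/3))
  - log³(n) is O(log³ n)
  - 9·log²(n) is O(log² n)

The term n! (O(n!)) grows fastest and dominates all others.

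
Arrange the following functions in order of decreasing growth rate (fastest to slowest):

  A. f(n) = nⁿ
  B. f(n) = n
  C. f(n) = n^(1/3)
A > B > C

Comparing growth rates:
A = nⁿ is O(nⁿ)
B = n is O(n)
C = n^(1/3) is O(n^(1/3))

Therefore, the order from fastest to slowest is: A > B > C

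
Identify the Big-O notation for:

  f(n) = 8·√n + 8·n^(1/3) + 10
O(√n)

The dominant term in 8·√n + 8·n^(1/3) + 10 is 8·√n, which is Θ(√n).
Lower-order terms (8·n^(1/3), 10) are asymptotically negligible.
Constants are absorbed, so the tightest bound is O(√n).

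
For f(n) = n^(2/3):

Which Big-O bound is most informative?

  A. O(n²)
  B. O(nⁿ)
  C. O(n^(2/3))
C

f(n) = n^(2/3) is O(n^(2/3)).
All listed options are valid Big-O bounds (upper bounds),
but O(n^(2/3)) is the tightest (smallest valid bound).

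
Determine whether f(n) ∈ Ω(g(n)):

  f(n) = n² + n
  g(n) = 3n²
True

f(n) = n² + n and g(n) = 3n² are both O(n²).
Big-Ω permits equal growth rates (f ≥ c·g for some c > 0), so f(n) = Ω(g(n)) is true.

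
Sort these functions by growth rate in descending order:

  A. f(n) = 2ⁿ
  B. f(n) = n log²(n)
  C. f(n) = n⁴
A > C > B

Comparing growth rates:
A = 2ⁿ is O(2ⁿ)
C = n⁴ is O(n⁴)
B = n log²(n) is O(n log² n)

Therefore, the order from fastest to slowest is: A > C > B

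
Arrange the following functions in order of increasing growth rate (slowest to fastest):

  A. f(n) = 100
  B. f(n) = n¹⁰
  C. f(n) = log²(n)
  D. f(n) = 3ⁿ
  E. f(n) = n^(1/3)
A < C < E < B < D

Comparing growth rates:
A = 100 is O(1)
C = log²(n) is O(log² n)
E = n^(1/3) is O(n^(1/3))
B = n¹⁰ is O(n¹⁰)
D = 3ⁿ is O(3ⁿ)

Therefore, the order from slowest to fastest is: A < C < E < B < D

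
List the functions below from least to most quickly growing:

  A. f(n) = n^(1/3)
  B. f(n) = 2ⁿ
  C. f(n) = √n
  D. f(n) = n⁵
A < C < D < B

Comparing growth rates:
A = n^(1/3) is O(n^(1/3))
C = √n is O(√n)
D = n⁵ is O(n⁵)
B = 2ⁿ is O(2ⁿ)

Therefore, the order from slowest to fastest is: A < C < D < B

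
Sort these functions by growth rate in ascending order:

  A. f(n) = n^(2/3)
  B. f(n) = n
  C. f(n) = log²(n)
C < A < B

Comparing growth rates:
C = log²(n) is O(log² n)
A = n^(2/3) is O(n^(2/3))
B = n is O(n)

Therefore, the order from slowest to fastest is: C < A < B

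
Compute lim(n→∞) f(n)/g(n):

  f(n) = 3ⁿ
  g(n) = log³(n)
∞

Since 3ⁿ (O(3ⁿ)) grows faster than log³(n) (O(log³ n)),
the ratio f(n)/g(n) → ∞ as n → ∞.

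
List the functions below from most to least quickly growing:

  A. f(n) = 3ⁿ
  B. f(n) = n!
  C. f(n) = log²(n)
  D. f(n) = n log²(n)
B > A > D > C

Comparing growth rates:
B = n! is O(n!)
A = 3ⁿ is O(3ⁿ)
D = n log²(n) is O(n log² n)
C = log²(n) is O(log² n)

Therefore, the order from fastest to slowest is: B > A > D > C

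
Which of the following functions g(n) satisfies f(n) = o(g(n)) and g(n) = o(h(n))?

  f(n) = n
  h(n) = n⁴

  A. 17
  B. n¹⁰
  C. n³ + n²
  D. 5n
C

We need g(n) with n = o(g(n)) and g(n) = o(n⁴), i.e. O(n) ≺ g ≺ O(n⁴).
Check each option:
  A. 17 — O(1) does not grow strictly faster than f(n)
  B. n¹⁰ — O(n¹⁰) does not grow strictly slower than h(n)
  C. n³ + n² — O(n³) is strictly between O(n) and O(n⁴) ✓
  D. 5n — O(n) does not grow strictly faster than f(n)

Only option C (n³ + n²) lies strictly between.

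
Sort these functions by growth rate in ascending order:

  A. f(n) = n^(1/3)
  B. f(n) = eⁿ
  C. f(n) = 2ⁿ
A < C < B

Comparing growth rates:
A = n^(1/3) is O(n^(1/3))
C = 2ⁿ is O(2ⁿ)
B = eⁿ is O(eⁿ)

Therefore, the order from slowest to fastest is: A < C < B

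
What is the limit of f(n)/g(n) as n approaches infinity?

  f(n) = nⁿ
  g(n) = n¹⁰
∞

Since nⁿ (O(nⁿ)) grows faster than n¹⁰ (O(n¹⁰)),
the ratio f(n)/g(n) → ∞ as n → ∞.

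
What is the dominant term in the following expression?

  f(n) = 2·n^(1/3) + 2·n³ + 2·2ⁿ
2·2ⁿ

Looking at each term:
  - 2·n^(1/3) is O(n^(1/3))
  - 2·n³ is O(n³)
  - 2·2ⁿ is O(2ⁿ)

The term 2·2ⁿ (O(2ⁿ)) grows fastest and dominates all others.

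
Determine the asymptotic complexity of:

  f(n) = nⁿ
O(nⁿ)

The dominant term in nⁿ is nⁿ, which is Θ(nⁿ).
Constants are absorbed, so the tightest bound is O(nⁿ).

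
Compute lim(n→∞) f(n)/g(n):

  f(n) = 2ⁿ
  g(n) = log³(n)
∞

Since 2ⁿ (O(2ⁿ)) grows faster than log³(n) (O(log³ n)),
the ratio f(n)/g(n) → ∞ as n → ∞.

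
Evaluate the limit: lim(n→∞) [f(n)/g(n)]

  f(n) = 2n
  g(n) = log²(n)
∞

Since 2n (O(n)) grows faster than log²(n) (O(log² n)),
the ratio f(n)/g(n) → ∞ as n → ∞.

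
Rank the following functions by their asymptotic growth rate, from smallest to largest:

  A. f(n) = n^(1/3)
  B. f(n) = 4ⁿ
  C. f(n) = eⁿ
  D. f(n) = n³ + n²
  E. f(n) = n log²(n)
A < E < D < C < B

Comparing growth rates:
A = n^(1/3) is O(n^(1/3))
E = n log²(n) is O(n log² n)
D = n³ + n² is O(n³)
C = eⁿ is O(eⁿ)
B = 4ⁿ is O(4ⁿ)

Therefore, the order from slowest to fastest is: A < E < D < C < B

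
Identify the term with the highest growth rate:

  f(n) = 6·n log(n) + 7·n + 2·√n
6·n log(n)

Looking at each term:
  - 6·n log(n) is O(n log n)
  - 7·n is O(n)
  - 2·√n is O(√n)

The term 6·n log(n) (O(n log n)) grows fastest and dominates all others.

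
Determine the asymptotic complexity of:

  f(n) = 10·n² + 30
O(n²)

The dominant term in 10·n² + 30 is 10·n², which is Θ(n²).
Lower-order terms (30) are asymptotically negligible.
Constants are absorbed, so the tightest bound is O(n²).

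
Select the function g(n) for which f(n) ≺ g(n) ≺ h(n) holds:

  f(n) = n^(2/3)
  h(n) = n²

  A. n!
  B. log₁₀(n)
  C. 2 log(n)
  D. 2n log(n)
D

We need g(n) with n^(2/3) = o(g(n)) and g(n) = o(n²), i.e. O(n^(2/3)) ≺ g ≺ O(n²).
Check each option:
  A. n! — O(n!) does not grow strictly slower than h(n)
  B. log₁₀(n) — O(log n) does not grow strictly faster than f(n)
  C. 2 log(n) — O(log n) does not grow strictly faster than f(n)
  D. 2n log(n) — O(n log n) is strictly between O(n^(2/3)) and O(n²) ✓

Only option D (2n log(n)) lies strictly between.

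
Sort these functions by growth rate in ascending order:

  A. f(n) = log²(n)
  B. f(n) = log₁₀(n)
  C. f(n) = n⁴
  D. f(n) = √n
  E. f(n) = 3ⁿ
B < A < D < C < E

Comparing growth rates:
B = log₁₀(n) is O(log n)
A = log²(n) is O(log² n)
D = √n is O(√n)
C = n⁴ is O(n⁴)
E = 3ⁿ is O(3ⁿ)

Therefore, the order from slowest to fastest is: B < A < D < C < E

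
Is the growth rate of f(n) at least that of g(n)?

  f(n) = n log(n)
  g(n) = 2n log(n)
True

f(n) = n log(n) and g(n) = 2n log(n) are both O(n log n).
Big-Ω permits equal growth rates (f ≥ c·g for some c > 0), so f(n) = Ω(g(n)) is true.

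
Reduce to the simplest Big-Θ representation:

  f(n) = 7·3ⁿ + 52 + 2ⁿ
Θ(3ⁿ)

Order the terms by growth rate: 52 ≺ 2ⁿ ≺ 7·3ⁿ.
The fastest-growing term 7·3ⁿ dominates as n → ∞; dropping its constant factor gives Θ(3ⁿ).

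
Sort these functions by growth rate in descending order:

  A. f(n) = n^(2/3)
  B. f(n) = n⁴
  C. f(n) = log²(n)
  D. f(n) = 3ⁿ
D > B > A > C

Comparing growth rates:
D = 3ⁿ is O(3ⁿ)
B = n⁴ is O(n⁴)
A = n^(2/3) is O(n^(2/3))
C = log²(n) is O(log² n)

Therefore, the order from fastest to slowest is: D > B > A > C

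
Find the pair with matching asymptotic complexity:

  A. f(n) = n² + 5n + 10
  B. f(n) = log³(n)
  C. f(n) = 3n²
A and C

Examining each function:
  A. n² + 5n + 10 is O(n²)
  B. log³(n) is O(log³ n)
  C. 3n² is O(n²)

Functions A and C both have the same complexity class.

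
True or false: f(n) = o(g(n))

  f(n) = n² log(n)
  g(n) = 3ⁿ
True

f(n) = n² log(n) is O(n² log n), and g(n) = 3ⁿ is O(3ⁿ).
Since O(n² log n) grows strictly slower than O(3ⁿ), f(n) = o(g(n)) is true.
This means lim(n→∞) f(n)/g(n) = 0.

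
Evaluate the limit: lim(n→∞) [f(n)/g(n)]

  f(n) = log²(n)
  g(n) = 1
∞

Since log²(n) (O(log² n)) grows faster than 1 (O(1)),
the ratio f(n)/g(n) → ∞ as n → ∞.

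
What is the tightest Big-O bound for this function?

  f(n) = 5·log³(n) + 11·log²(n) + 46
O(log³ n)

The dominant term in 5·log³(n) + 11·log²(n) + 46 is 5·log³(n), which is Θ(log³ n).
Lower-order terms (11·log²(n), 46) are asymptotically negligible.
Constants are absorbed, so the tightest bound is O(log³ n).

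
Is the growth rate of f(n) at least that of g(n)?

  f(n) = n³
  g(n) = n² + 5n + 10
True

f(n) = n³ is O(n³), and g(n) = n² + 5n + 10 is O(n²).
Since O(n³) grows at least as fast as O(n²), f(n) = Ω(g(n)) is true.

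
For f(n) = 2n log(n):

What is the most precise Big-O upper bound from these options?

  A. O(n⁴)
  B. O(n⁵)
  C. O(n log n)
C

f(n) = 2n log(n) is O(n log n).
All listed options are valid Big-O bounds (upper bounds),
but O(n log n) is the tightest (smallest valid bound).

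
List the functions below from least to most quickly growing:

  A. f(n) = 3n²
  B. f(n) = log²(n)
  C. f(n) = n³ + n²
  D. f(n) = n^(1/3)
B < D < A < C

Comparing growth rates:
B = log²(n) is O(log² n)
D = n^(1/3) is O(n^(1/3))
A = 3n² is O(n²)
C = n³ + n² is O(n³)

Therefore, the order from slowest to fastest is: B < D < A < C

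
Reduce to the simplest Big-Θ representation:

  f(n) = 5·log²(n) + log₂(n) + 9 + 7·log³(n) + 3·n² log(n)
Θ(n² log n)

Order the terms by growth rate: 9 ≺ log₂(n) ≺ 5·log²(n) ≺ 7·log³(n) ≺ 3·n² log(n).
The fastest-growing term 3·n² log(n) dominates as n → ∞; dropping its constant factor gives Θ(n² log n).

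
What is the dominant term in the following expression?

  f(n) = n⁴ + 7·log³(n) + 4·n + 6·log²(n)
n⁴

Looking at each term:
  - n⁴ is O(n⁴)
  - 7·log³(n) is O(log³ n)
  - 4·n is O(n)
  - 6·log²(n) is O(log² n)

The term n⁴ (O(n⁴)) grows fastest and dominates all others.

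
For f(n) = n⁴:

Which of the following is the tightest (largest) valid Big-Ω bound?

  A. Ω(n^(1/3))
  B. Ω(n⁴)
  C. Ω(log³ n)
B

f(n) = n⁴ is Ω(n⁴).
All listed options are valid Big-Ω bounds (lower bounds),
but Ω(n⁴) is the tightest (largest valid bound).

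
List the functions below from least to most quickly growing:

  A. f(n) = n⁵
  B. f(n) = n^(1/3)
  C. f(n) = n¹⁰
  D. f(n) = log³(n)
D < B < A < C

Comparing growth rates:
D = log³(n) is O(log³ n)
B = n^(1/3) is O(n^(1/3))
A = n⁵ is O(n⁵)
C = n¹⁰ is O(n¹⁰)

Therefore, the order from slowest to fastest is: D < B < A < C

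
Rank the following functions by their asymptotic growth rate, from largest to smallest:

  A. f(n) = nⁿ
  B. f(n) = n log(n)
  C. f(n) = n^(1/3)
A > B > C

Comparing growth rates:
A = nⁿ is O(nⁿ)
B = n log(n) is O(n log n)
C = n^(1/3) is O(n^(1/3))

Therefore, the order from fastest to slowest is: A > B > C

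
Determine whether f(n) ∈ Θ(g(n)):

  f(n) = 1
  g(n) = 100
True

f(n) = 1 and g(n) = 100 are both O(1).
Since they have the same asymptotic growth rate, f(n) = Θ(g(n)) is true.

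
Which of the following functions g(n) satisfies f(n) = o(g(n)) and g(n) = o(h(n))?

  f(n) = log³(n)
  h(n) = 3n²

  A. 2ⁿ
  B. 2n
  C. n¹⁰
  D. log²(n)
B

We need g(n) with log³(n) = o(g(n)) and g(n) = o(3n²), i.e. O(log³ n) ≺ g ≺ O(n²).
Check each option:
  A. 2ⁿ — O(2ⁿ) does not grow strictly slower than h(n)
  B. 2n — O(n) is strictly between O(log³ n) and O(n²) ✓
  C. n¹⁰ — O(n¹⁰) does not grow strictly slower than h(n)
  D. log²(n) — O(log² n) does not grow strictly faster than f(n)

Only option B (2n) lies strictly between.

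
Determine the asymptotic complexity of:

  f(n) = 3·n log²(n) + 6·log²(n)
O(n log² n)

The dominant term in 3·n log²(n) + 6·log²(n) is 3·n log²(n), which is Θ(n log² n).
Lower-order terms (6·log²(n)) are asymptotically negligible.
Constants are absorbed, so the tightest bound is O(n log² n).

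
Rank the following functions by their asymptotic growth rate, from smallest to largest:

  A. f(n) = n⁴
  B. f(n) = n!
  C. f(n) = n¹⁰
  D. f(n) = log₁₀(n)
D < A < C < B

Comparing growth rates:
D = log₁₀(n) is O(log n)
A = n⁴ is O(n⁴)
C = n¹⁰ is O(n¹⁰)
B = n! is O(n!)

Therefore, the order from slowest to fastest is: D < A < C < B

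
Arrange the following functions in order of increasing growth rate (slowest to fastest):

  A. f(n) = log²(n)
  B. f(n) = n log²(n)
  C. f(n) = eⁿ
A < B < C

Comparing growth rates:
A = log²(n) is O(log² n)
B = n log²(n) is O(n log² n)
C = eⁿ is O(eⁿ)

Therefore, the order from slowest to fastest is: A < B < C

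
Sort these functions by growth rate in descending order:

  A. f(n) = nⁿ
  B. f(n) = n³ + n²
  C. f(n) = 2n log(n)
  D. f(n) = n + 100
A > B > C > D

Comparing growth rates:
A = nⁿ is O(nⁿ)
B = n³ + n² is O(n³)
C = 2n log(n) is O(n log n)
D = n + 100 is O(n)

Therefore, the order from fastest to slowest is: A > B > C > D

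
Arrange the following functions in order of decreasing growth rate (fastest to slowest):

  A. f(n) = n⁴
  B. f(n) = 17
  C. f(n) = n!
C > A > B

Comparing growth rates:
C = n! is O(n!)
A = n⁴ is O(n⁴)
B = 17 is O(1)

Therefore, the order from fastest to slowest is: C > A > B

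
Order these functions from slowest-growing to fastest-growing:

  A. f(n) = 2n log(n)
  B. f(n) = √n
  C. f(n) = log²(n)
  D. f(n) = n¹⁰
C < B < A < D

Comparing growth rates:
C = log²(n) is O(log² n)
B = √n is O(√n)
A = 2n log(n) is O(n log n)
D = n¹⁰ is O(n¹⁰)

Therefore, the order from slowest to fastest is: C < B < A < D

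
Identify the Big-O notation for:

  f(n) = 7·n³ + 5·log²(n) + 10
O(n³)

The dominant term in 7·n³ + 5·log²(n) + 10 is 7·n³, which is Θ(n³).
Lower-order terms (5·log²(n), 10) are asymptotically negligible.
Constants are absorbed, so the tightest bound is O(n³).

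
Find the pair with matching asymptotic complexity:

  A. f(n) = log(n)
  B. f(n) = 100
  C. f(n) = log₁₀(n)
A and C

Examining each function:
  A. log(n) is O(log n)
  B. 100 is O(1)
  C. log₁₀(n) is O(log n)

Functions A and C both have the same complexity class.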